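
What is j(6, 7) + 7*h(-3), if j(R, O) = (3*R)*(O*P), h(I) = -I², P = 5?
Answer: 567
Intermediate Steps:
j(R, O) = 15*O*R (j(R, O) = (3*R)*(O*5) = (3*R)*(5*O) = 15*O*R)
j(6, 7) + 7*h(-3) = 15*7*6 + 7*(-1*(-3)²) = 630 + 7*(-1*9) = 630 + 7*(-9) = 630 - 63 = 567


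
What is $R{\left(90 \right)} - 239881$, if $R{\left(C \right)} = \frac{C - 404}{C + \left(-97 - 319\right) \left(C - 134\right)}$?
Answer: $- \frac{2206185714}{9197} \approx -2.3988 \cdot 10^{5}$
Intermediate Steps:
$R{\left(C \right)} = \frac{-404 + C}{55744 - 415 C}$ ($R{\left(C \right)} = \frac{-404 + C}{C - 416 \left(-134 + C\right)} = \frac{-404 + C}{C - \left(-55744 + 416 C\right)} = \frac{-404 + C}{55744 - 415 C}$)
$R{\left(90 \right)} - 239881 = \frac{404 - 90}{-55744 + 415 \cdot 90} - 239881 = \frac{404 - 90}{-55744 + 37350} - 239881 = \frac{1}{-18394} \cdot 314 - 239881 = \left(- \frac{1}{18394}\right) 314 - 239881 = - \frac{157}{9197} - 239881 = - \frac{2206185714}{9197}$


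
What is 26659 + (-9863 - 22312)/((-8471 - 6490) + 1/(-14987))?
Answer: 5977976729497/224220508 ≈ 26661.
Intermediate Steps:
26659 + (-9863 - 22312)/((-8471 - 6490) + 1/(-14987)) = 26659 - 32175/(-14961 - 1/14987) = 26659 - 32175/(-224220508/14987) = 26659 - 32175*(-14987/224220508) = 26659 + 482206725/224220508 = 5977976729497/224220508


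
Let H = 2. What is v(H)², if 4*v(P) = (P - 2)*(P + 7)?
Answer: 0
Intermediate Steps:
v(P) = (-2 + P)*(7 + P)/4 (v(P) = ((P - 2)*(P + 7))/4 = ((-2 + P)*(7 + P))/4 = (-2 + P)*(7 + P)/4)
v(H)² = (-7/2 + (¼)*2² + (5/4)*2)² = (-7/2 + (¼)*4 + 5/2)² = (-7/2 + 1 + 5/2)² = 0² = 0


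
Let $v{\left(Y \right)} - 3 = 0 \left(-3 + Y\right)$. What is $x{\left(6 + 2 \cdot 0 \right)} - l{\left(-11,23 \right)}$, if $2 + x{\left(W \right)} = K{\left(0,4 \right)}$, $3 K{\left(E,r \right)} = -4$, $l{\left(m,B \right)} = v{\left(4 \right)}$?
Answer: $- \frac{19}{3} \approx -6.3333$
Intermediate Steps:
$v{\left(Y \right)} = 3$ ($v{\left(Y \right)} = 3 + 0 \left(-3 + Y\right) = 3 + 0 = 3$)
$l{\left(m,B \right)} = 3$
$K{\left(E,r \right)} = - \frac{4}{3}$ ($K{\left(E,r \right)} = \frac{1}{3} \left(-4\right) = - \frac{4}{3}$)
$x{\left(W \right)} = - \frac{10}{3}$ ($x{\left(W \right)} = -2 - \frac{4}{3} = - \frac{10}{3}$)
$x{\left(6 + 2 \cdot 0 \right)} - l{\left(-11,23 \right)} = - \frac{10}{3} - 3 = - \frac{19}{3}$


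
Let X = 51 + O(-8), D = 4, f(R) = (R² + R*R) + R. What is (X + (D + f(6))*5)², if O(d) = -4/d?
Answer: 851929/4 ≈ 2.1298e+5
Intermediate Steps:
f(R) = R + 2*R² (f(R) = (R² + R²) + R = 2*R² + R = R + 2*R²)
X = 103/2 (X = 51 - 4/(-8) = 51 - 4*(-⅛) = 51 + ½ = 103/2 ≈ 51.500)
(X + (D + f(6))*5)² = (103/2 + (4 + 6*(1 + 2*6))*5)² = (103/2 + (4 + 6*(1 + 12))*5)² = (103/2 + (4 + 6*13)*5)² = (103/2 + (4 + 78)*5)² = (103/2 + 82*5)² = (103/2 + 410)² = (923/2)² = 851929/4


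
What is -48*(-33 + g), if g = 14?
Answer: 912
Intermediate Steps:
-48*(-33 + g) = -48*(-33 + 14) = -48*(-19) = 912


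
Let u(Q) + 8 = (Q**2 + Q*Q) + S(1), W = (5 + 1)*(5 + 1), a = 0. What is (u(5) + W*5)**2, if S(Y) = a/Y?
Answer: 49284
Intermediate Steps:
S(Y) = 0 (S(Y) = 0/Y = 0)
W = 36 (W = 6*6 = 36)
u(Q) = -8 + 2*Q**2 (u(Q) = -8 + ((Q**2 + Q*Q) + 0) = -8 + ((Q**2 + Q**2) + 0) = -8 + (2*Q**2 + 0) = -8 + 2*Q**2)
(u(5) + W*5)**2 = ((-8 + 2*5**2) + 36*5)**2 = ((-8 + 2*25) + 180)**2 = ((-8 + 50) + 180)**2 = (42 + 180)**2 = 222**2 = 49284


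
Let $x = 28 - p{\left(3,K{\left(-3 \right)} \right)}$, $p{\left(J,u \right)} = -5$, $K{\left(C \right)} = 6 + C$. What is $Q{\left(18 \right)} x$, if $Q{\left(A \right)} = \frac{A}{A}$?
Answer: $33$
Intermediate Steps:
$x = 33$ ($x = 28 - -5 = 28 + 5 = 33$)
$Q{\left(A \right)} = 1$
$Q{\left(18 \right)} x = 1 \cdot 33 = 33$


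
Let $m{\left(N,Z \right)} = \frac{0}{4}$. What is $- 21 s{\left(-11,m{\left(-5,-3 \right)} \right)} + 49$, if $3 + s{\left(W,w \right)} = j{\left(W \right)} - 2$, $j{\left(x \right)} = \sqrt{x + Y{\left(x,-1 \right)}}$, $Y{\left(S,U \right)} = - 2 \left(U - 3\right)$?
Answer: $154 - 21 i \sqrt{3} \approx 154.0 - 36.373 i$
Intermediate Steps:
$Y{\left(S,U \right)} = 6 - 2 U$ ($Y{\left(S,U \right)} = - 2 \left(-3 + U\right) = 6 - 2 U$)
$m{\left(N,Z \right)} = 0$ ($m{\left(N,Z \right)} = 0 \cdot \frac{1}{4} = 0$)
$j{\left(x \right)} = \sqrt{8 + x}$ ($j{\left(x \right)} = \sqrt{x + \left(6 - -2\right)} = \sqrt{x + \left(6 + 2\right)} = \sqrt{x + 8} = \sqrt{8 + x}$)
$s{\left(W,w \right)} = -5 + \sqrt{8 + W}$ ($s{\left(W,w \right)} = -3 + \left(\sqrt{8 + W} - 2\right) = -3 + \left(-2 + \sqrt{8 + W}\right) = -5 + \sqrt{8 + W}$)
$- 21 s{\left(-11,m{\left(-5,-3 \right)} \right)} + 49 = - 21 \left(-5 + \sqrt{8 - 11}\right) + 49 = - 21 \left(-5 + \sqrt{-3}\right) + 49 = - 21 \left(-5 + i \sqrt{3}\right) + 49 = \left(105 - 21 i \sqrt{3}\right) + 49 = 154 - 21 i \sqrt{3}$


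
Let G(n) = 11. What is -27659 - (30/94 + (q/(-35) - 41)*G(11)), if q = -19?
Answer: -44767508/1645 ≈ -27214.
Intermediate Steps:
-27659 - (30/94 + (q/(-35) - 41)*G(11)) = -27659 - (30/94 + (-19/(-35) - 41)*11) = -27659 - (30*(1/94) + (-19*(-1/35) - 41)*11) = -27659 - (15/47 + (19/35 - 41)*11) = -27659 - (15/47 - 1416/35*11) = -27659 - (15/47 - 15576/35) = -27659 - 1*(-731547/1645) = -27659 + 731547/1645 = -44767508/1645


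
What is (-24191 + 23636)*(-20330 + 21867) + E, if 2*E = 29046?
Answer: -838512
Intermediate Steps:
E = 14523 (E = (½)*29046 = 14523)
(-24191 + 23636)*(-20330 + 21867) + E = (-24191 + 23636)*(-20330 + 21867) + 14523 = -555*1537 + 14523 = -853035 + 14523 = -838512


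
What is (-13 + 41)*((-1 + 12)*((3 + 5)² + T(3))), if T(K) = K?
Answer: 20636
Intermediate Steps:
(-13 + 41)*((-1 + 12)*((3 + 5)² + T(3))) = (-13 + 41)*((-1 + 12)*((3 + 5)² + 3)) = 28*(11*(8² + 3)) = 28*(11*(64 + 3)) = 28*(11*67) = 28*737 = 20636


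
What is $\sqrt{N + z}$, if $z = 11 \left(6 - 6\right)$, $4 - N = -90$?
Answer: $\sqrt{94} \approx 9.6954$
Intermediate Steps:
$N = 94$ ($N = 4 - -90 = 4 + 90 = 94$)
$z = 0$ ($z = 11 \cdot 0 = 0$)
$\sqrt{N + z} = \sqrt{94 + 0} = \sqrt{94}$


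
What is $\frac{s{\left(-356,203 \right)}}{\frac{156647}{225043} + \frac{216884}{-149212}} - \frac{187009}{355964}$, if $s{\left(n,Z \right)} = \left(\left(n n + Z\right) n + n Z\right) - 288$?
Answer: $\frac{1380165184533953015509}{23096446132116} \approx 5.9757 \cdot 10^{7}$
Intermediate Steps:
$s{\left(n,Z \right)} = -288 + Z n + n \left(Z + n^{2}\right)$ ($s{\left(n,Z \right)} = \left(\left(n^{2} + Z\right) n + Z n\right) - 288 = \left(\left(Z + n^{2}\right) n + Z n\right) - 288 = \left(n \left(Z + n^{2}\right) + Z n\right) - 288 = \left(Z n + n \left(Z + n^{2}\right)\right) - 288 = -288 + Z n + n \left(Z + n^{2}\right)$)
$\frac{s{\left(-356,203 \right)}}{\frac{156647}{225043} + \frac{216884}{-149212}} - \frac{187009}{355964} = \frac{-288 + \left(-356\right)^{3} + 2 \cdot 203 \left(-356\right)}{\frac{156647}{225043} + \frac{216884}{-149212}} - \frac{187009}{355964} = \frac{-288 - 45118016 - 144536}{156647 \cdot \frac{1}{225043} + 216884 \left(- \frac{1}{149212}\right)} - \frac{187009}{355964} = - \frac{45262840}{\frac{156647}{225043} - \frac{54221}{37303}} - \frac{187009}{355964} = - \frac{45262840}{- \frac{129768438}{171322021}} - \frac{187009}{355964} = \left(-45262840\right) \left(- \frac{171322021}{129768438}\right) - \frac{187009}{355964} = \frac{3877260612499820}{64884219} - \frac{187009}{355964} = \frac{1380165184533953015509}{23096446132116}$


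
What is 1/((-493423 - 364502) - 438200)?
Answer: -1/1296125 ≈ -7.7153e-7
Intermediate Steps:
1/((-493423 - 364502) - 438200) = 1/(-857925 - 438200) = 1/(-1296125) = -1/1296125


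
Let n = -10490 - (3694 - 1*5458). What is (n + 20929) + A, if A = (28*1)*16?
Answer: 12651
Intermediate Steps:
A = 448 (A = 28*16 = 448)
n = -8726 (n = -10490 - (3694 - 5458) = -10490 - 1*(-1764) = -10490 + 1764 = -8726)
(n + 20929) + A = (-8726 + 20929) + 448 = 12203 + 448 = 12651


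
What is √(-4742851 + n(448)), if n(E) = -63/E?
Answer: I*√303542473/8 ≈ 2177.8*I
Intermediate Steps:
√(-4742851 + n(448)) = √(-4742851 - 63/448) = √(-4742851 - 63*1/448) = √(-4742851 - 9/64) = √(-303542473/64) = I*√303542473/8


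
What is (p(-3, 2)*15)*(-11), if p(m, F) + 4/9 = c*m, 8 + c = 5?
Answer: -4235/3 ≈ -1411.7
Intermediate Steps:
c = -3 (c = -8 + 5 = -3)
p(m, F) = -4/9 - 3*m
(p(-3, 2)*15)*(-11) = ((-4/9 - 3*(-3))*15)*(-11) = ((-4/9 + 9)*15)*(-11) = ((77/9)*15)*(-11) = (385/3)*(-11) = -4235/3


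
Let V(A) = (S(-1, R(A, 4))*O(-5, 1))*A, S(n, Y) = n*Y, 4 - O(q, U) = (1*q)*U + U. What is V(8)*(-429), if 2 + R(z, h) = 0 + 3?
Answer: 27456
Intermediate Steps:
O(q, U) = 4 - U - U*q (O(q, U) = 4 - ((1*q)*U + U) = 4 - (q*U + U) = 4 - (U*q + U) = 4 - (U + U*q) = 4 + (-U - U*q) = 4 - U - U*q)
R(z, h) = 1 (R(z, h) = -2 + (0 + 3) = -2 + 3 = 1)
S(n, Y) = Y*n
V(A) = -8*A (V(A) = ((1*(-1))*(4 - 1*1 - 1*1*(-5)))*A = (-(4 - 1 + 5))*A = (-1*8)*A = -8*A)
V(8)*(-429) = -8*8*(-429) = -64*(-429) = 27456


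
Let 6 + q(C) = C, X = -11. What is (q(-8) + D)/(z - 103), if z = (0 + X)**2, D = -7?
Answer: -7/6 ≈ -1.1667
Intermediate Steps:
z = 121 (z = (0 - 11)**2 = (-11)**2 = 121)
q(C) = -6 + C
(q(-8) + D)/(z - 103) = ((-6 - 8) - 7)/(121 - 103) = (-14 - 7)/18 = -21*1/18 = -7/6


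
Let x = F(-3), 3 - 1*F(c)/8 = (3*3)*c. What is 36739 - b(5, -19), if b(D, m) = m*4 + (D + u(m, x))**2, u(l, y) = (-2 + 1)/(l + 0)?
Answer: 13280999/361 ≈ 36790.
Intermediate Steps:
F(c) = 24 - 72*c (F(c) = 24 - 8*3*3*c = 24 - 72*c)
x = 240 (x = 24 - 72*(-3) = 24 + 216 = 240)
u(l, y) = -1/l
b(D, m) = (D - 1/m)**2 + 4*m (b(D, m) = m*4 + (D - 1/m)**2 = 4*m + (D - 1/m)**2 = (D - 1/m)**2 + 4*m)
36739 - b(5, -19) = 36739 - (4*(-19) + (-1 + 5*(-19))**2/(-19)**2) = 36739 - (-76 + (-1 - 95)**2/361) = 36739 - (-76 + (1/361)*(-96)**2) = 36739 - (-76 + (1/361)*9216) = 36739 - (-76 + 9216/361) = 36739 - 1*(-18220/361) = 36739 + 18220/361 = 13280999/361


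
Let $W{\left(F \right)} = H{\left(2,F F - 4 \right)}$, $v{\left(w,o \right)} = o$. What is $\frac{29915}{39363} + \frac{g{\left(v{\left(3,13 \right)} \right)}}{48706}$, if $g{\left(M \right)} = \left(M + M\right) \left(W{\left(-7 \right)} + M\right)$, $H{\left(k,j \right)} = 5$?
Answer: $\frac{737730937}{958607139} \approx 0.76959$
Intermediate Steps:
$W{\left(F \right)} = 5$
$g{\left(M \right)} = 2 M \left(5 + M\right)$ ($g{\left(M \right)} = \left(M + M\right) \left(5 + M\right) = 2 M \left(5 + M\right)$)
$\frac{29915}{39363} + \frac{g{\left(v{\left(3,13 \right)} \right)}}{48706} = \frac{29915}{39363} + \frac{2 \cdot 13 \left(5 + 13\right)}{48706} = 29915 \cdot \frac{1}{39363} + 2 \cdot 13 \cdot 18 \cdot \frac{1}{48706} = \frac{29915}{39363} + 468 \cdot \frac{1}{48706} = \frac{29915}{39363} + \frac{234}{24353} = \frac{737730937}{958607139}$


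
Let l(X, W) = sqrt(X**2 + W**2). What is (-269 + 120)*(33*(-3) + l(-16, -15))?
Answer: 14751 - 149*sqrt(481) ≈ 11483.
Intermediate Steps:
l(X, W) = sqrt(W**2 + X**2)
(-269 + 120)*(33*(-3) + l(-16, -15)) = (-269 + 120)*(33*(-3) + sqrt((-15)**2 + (-16)**2)) = -149*(-99 + sqrt(225 + 256)) = -149*(-99 + sqrt(481)) = 14751 - 149*sqrt(481)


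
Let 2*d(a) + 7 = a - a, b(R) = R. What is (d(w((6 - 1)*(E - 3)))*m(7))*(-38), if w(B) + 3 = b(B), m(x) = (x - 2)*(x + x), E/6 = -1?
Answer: 9310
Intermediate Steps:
E = -6 (E = 6*(-1) = -6)
m(x) = 2*x*(-2 + x) (m(x) = (-2 + x)*(2*x) = 2*x*(-2 + x))
w(B) = -3 + B
d(a) = -7/2 (d(a) = -7/2 + (a - a)/2 = -7/2 + (½)*0 = -7/2 + 0 = -7/2)
(d(w((6 - 1)*(E - 3)))*m(7))*(-38) = -7*7*(-2 + 7)*(-38) = -7*7*5*(-38) = -7/2*70*(-38) = -245*(-38) = 9310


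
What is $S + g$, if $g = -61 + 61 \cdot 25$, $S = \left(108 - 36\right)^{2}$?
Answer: $6648$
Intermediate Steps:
$S = 5184$ ($S = 72^{2} = 5184$)
$g = 1464$ ($g = -61 + 1525 = 1464$)
$S + g = 5184 + 1464 = 6648$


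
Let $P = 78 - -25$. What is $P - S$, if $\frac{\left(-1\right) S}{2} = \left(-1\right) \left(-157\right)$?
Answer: $417$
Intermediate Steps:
$P = 103$ ($P = 78 + 25 = 103$)
$S = -314$ ($S = - 2 \left(\left(-1\right) \left(-157\right)\right) = \left(-2\right) 157 = -314$)
$P - S = 103 - -314 = 103 + 314 = 417$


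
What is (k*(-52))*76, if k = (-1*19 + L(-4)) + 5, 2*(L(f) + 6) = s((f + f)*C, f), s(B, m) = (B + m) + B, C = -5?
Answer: -71136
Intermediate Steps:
s(B, m) = m + 2*B
L(f) = -6 - 19*f/2 (L(f) = -6 + (f + 2*((f + f)*(-5)))/2 = -6 + (f + 2*((2*f)*(-5)))/2 = -6 + (f + 2*(-10*f))/2 = -6 + (f - 20*f)/2 = -6 + (-19*f)/2 = -6 - 19*f/2)
k = 18 (k = (-1*19 + (-6 - 19/2*(-4))) + 5 = (-19 + (-6 + 38)) + 5 = (-19 + 32) + 5 = 13 + 5 = 18)
(k*(-52))*76 = (18*(-52))*76 = -936*76 = -71136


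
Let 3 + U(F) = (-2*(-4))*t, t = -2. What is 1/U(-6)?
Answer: -1/19 ≈ -0.052632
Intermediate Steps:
U(F) = -19 (U(F) = -3 - 2*(-4)*(-2) = -3 + 8*(-2) = -3 - 16 = -19)
1/U(-6) = 1/(-19) = -1/19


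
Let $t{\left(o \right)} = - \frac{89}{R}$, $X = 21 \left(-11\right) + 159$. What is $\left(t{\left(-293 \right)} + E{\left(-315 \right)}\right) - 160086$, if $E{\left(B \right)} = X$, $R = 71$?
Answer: $- \frac{11371307}{71} \approx -1.6016 \cdot 10^{5}$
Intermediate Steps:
$X = -72$ ($X = -231 + 159 = -72$)
$E{\left(B \right)} = -72$
$t{\left(o \right)} = - \frac{89}{71}$
$\left(t{\left(-293 \right)} + E{\left(-315 \right)}\right) - 160086 = \left(- \frac{89}{71} - 72\right) - 160086 = - \frac{5201}{71} - 160086 = - \frac{11371307}{71}$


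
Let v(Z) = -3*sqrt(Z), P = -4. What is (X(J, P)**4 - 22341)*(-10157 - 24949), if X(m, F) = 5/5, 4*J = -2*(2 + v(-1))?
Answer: 784268040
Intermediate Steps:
J = -1 + 3*I/2 (J = (-2*(2 - 3*I))/4 = (-4 + 6*I)/4 = -1 + 3*I/2 ≈ -1.0 + 1.5*I)
X(m, F) = 1 (X(m, F) = 5*(1/5) = 1)
(X(J, P)**4 - 22341)*(-10157 - 24949) = (1**4 - 22341)*(-10157 - 24949) = (1 - 22341)*(-35106) = -22340*(-35106) = 784268040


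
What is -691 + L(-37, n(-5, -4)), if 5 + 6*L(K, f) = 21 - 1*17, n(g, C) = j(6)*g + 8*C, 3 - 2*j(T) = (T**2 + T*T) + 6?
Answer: -4147/6 ≈ -691.17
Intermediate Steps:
j(T) = -3/2 - T**2 (j(T) = 3/2 - ((T**2 + T*T) + 6)/2 = 3/2 - ((T**2 + T**2) + 6)/2 = 3/2 - (2*T**2 + 6)/2 = 3/2 - (6 + 2*T**2)/2 = 3/2 + (-3 - T**2) = -3/2 - T**2)
n(g, C) = 8*C - 75*g/2 (n(g, C) = (-3/2 - 1*6**2)*g + 8*C = (-3/2 - 1*36)*g + 8*C = (-3/2 - 36)*g + 8*C = -75*g/2 + 8*C = 8*C - 75*g/2)
L(K, f) = -1/6 (L(K, f) = -5/6 + (21 - 1*17)/6 = -5/6 + (21 - 17)/6 = -5/6 + (1/6)*4 = -5/6 + 2/3 = -1/6)
-691 + L(-37, n(-5, -4)) = -691 - 1/6 = -4147/6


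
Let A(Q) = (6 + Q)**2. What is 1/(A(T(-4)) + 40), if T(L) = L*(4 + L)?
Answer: 1/76 ≈ 0.013158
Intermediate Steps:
1/(A(T(-4)) + 40) = 1/((6 - 4*(4 - 4))**2 + 40) = 1/((6 - 4*0)**2 + 40) = 1/((6 + 0)**2 + 40) = 1/(6**2 + 40) = 1/(36 + 40) = 1/76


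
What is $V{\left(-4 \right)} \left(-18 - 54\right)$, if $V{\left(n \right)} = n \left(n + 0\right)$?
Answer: $-1152$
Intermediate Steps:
$V{\left(n \right)} = n^{2}$ ($V{\left(n \right)} = n n = n^{2}$)
$V{\left(-4 \right)} \left(-18 - 54\right) = \left(-4\right)^{2} \left(-18 - 54\right) = 16 \left(-72\right) = -1152$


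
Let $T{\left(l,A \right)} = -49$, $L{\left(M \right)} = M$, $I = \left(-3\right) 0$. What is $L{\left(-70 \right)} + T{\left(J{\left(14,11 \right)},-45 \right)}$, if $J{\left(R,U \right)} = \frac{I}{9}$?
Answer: $-119$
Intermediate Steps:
$I = 0$
$J{\left(R,U \right)} = 0$ ($J{\left(R,U \right)} = \frac{0}{9} = 0 \cdot \frac{1}{9} = 0$)
$L{\left(-70 \right)} + T{\left(J{\left(14,11 \right)},-45 \right)} = -70 - 49 = -119$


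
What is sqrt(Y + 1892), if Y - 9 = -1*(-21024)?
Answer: 5*sqrt(917) ≈ 151.41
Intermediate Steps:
Y = 21033 (Y = 9 - 1*(-21024) = 9 + 21024 = 21033)
sqrt(Y + 1892) = sqrt(21033 + 1892) = sqrt(22925) = 5*sqrt(917)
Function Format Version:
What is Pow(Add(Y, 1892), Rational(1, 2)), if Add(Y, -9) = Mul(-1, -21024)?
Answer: Mul(5, Pow(917, Rational(1, 2))) ≈ 151.41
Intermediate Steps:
Y = 21033 (Y = Add(9, Mul(-1, -21024)) = Add(9, 21024) = 21033)
Pow(Add(Y, 1892), Rational(1, 2)) = Pow(Add(21033, 1892), Rational(1, 2)) = Pow(22925, Rational(1, 2)) = Mul(5, Pow(917, Rational(1, 2)))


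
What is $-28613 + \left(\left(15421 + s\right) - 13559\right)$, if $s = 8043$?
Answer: $-18708$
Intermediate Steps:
$-28613 + \left(\left(15421 + s\right) - 13559\right) = -28613 + \left(\left(15421 + 8043\right) - 13559\right) = -28613 + \left(23464 - 13559\right) = -28613 + 9905 = -18708$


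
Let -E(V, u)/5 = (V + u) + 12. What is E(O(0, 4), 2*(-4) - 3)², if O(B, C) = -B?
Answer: 25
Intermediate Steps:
E(V, u) = -60 - 5*V - 5*u (E(V, u) = -5*((V + u) + 12) = -5*(12 + V + u) = -60 - 5*V - 5*u)
E(O(0, 4), 2*(-4) - 3)² = (-60 - (-5)*0 - 5*(2*(-4) - 3))² = (-60 - 5*0 - 5*(-8 - 3))² = (-60 + 0 - 5*(-11))² = (-60 + 0 + 55)² = (-5)² = 25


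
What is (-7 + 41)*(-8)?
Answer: -272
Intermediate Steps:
(-7 + 41)*(-8) = 34*(-8) = -272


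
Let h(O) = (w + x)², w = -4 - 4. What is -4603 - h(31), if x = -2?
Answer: -4703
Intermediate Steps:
w = -8
h(O) = 100 (h(O) = (-8 - 2)² = (-10)² = 100)
-4603 - h(31) = -4603 - 1*100 = -4603 - 100 = -4703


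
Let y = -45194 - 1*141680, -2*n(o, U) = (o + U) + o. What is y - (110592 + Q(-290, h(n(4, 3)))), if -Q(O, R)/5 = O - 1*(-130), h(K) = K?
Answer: -298266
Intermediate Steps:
n(o, U) = -o - U/2 (n(o, U) = -((o + U) + o)/2 = -((U + o) + o)/2 = -(U + 2*o)/2 = -o - U/2)
Q(O, R) = -650 - 5*O (Q(O, R) = -5*(O - 1*(-130)) = -5*(O + 130) = -5*(130 + O) = -650 - 5*O)
y = -186874 (y = -45194 - 141680 = -186874)
y - (110592 + Q(-290, h(n(4, 3)))) = -186874 - (110592 + (-650 - 5*(-290))) = -186874 - (110592 + (-650 + 1450)) = -186874 - (110592 + 800) = -186874 - 1*111392 = -186874 - 111392 = -298266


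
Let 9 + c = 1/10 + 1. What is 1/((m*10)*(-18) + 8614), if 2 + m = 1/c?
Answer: 79/710746 ≈ 0.00011115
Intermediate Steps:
c = -79/10 (c = -9 + (1/10 + 1) = -9 + (⅒ + 1) = -9 + 11/10 = -79/10 ≈ -7.9000)
m = -168/79 (m = -2 + 1/(-79/10) = -2 - 10/79 = -168/79 ≈ -2.1266)
1/((m*10)*(-18) + 8614) = 1/(-168/79*10*(-18) + 8614) = 1/(-1680/79*(-18) + 8614) = 1/(30240/79 + 8614) = 1/(710746/79) = 79/710746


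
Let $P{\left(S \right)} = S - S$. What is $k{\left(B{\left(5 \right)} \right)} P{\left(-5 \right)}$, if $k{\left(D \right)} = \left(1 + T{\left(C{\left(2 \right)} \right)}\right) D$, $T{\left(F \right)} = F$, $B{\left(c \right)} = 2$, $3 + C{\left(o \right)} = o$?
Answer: $0$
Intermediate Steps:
$C{\left(o \right)} = -3 + o$
$P{\left(S \right)} = 0$
$k{\left(D \right)} = 0$ ($k{\left(D \right)} = \left(1 + \left(-3 + 2\right)\right) D = \left(1 - 1\right) D = 0 D = 0$)
$k{\left(B{\left(5 \right)} \right)} P{\left(-5 \right)} = 0 \cdot 0 = 0$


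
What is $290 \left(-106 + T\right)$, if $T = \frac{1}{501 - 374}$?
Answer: $- \frac{3903690}{127} \approx -30738.0$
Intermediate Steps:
$T = \frac{1}{127} \approx 0.007874$
$290 \left(-106 + T\right) = 290 \left(-106 + \frac{1}{127}\right) = 290 \left(- \frac{13461}{127}\right) = - \frac{3903690}{127}$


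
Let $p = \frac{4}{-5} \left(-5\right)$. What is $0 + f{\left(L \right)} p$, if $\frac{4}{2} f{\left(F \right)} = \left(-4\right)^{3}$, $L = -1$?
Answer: $-128$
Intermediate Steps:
$p = 4$ ($p = 4 \left(- \frac{1}{5}\right) \left(-5\right) = \left(- \frac{4}{5}\right) \left(-5\right) = 4$)
$f{\left(F \right)} = -32$ ($f{\left(F \right)} = \frac{\left(-4\right)^{3}}{2} = \frac{1}{2} \left(-64\right) = -32$)
$0 + f{\left(L \right)} p = 0 - 128 = -128$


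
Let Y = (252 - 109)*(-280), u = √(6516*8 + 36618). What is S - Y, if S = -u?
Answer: 40040 - √88746 ≈ 39742.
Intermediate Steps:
u = √88746 (u = √(52128 + 36618) = √88746 ≈ 297.90)
Y = -40040 (Y = 143*(-280) = -40040)
S = -√88746 ≈ -297.90
S - Y = -√88746 - 1*(-40040) = -√88746 + 40040 = 40040 - √88746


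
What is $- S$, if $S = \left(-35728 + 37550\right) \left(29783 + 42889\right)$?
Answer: $-132408384$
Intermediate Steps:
$S = 132408384$ ($S = 1822 \cdot 72672 = 132408384$)
$- S = \left(-1\right) 132408384 = -132408384$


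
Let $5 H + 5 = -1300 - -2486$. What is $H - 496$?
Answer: $- \frac{1299}{5} \approx -259.8$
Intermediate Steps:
$H = \frac{1181}{5}$ ($H = -1 + \frac{-1300 - -2486}{5} = -1 + \frac{-1300 + 2486}{5} = -1 + \frac{1}{5} \cdot 1186 = -1 + \frac{1186}{5} = \frac{1181}{5} \approx 236.2$)
$H - 496 = \frac{1181}{5} - 496 = - \frac{1299}{5}$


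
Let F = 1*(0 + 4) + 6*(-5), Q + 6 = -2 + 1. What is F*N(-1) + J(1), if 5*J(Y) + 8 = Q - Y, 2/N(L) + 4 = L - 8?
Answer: 4/5 ≈ 0.80000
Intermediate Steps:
N(L) = 2/(-12 + L) (N(L) = 2/(-4 + (L - 8)) = 2/(-4 + (-8 + L)) = 2/(-12 + L))
Q = -7 (Q = -6 + (-2 + 1) = -6 - 1 = -7)
J(Y) = -3 - Y/5 (J(Y) = -8/5 + (-7 - Y)/5 = -8/5 + (-7/5 - Y/5) = -3 - Y/5)
F = -26 (F = 1*4 - 30 = 4 - 30 = -26)
F*N(-1) + J(1) = -52/(-12 - 1) + (-3 - 1/5*1) = -52/(-13) + (-3 - 1/5) = -52*(-1)/13 - 16/5 = -26*(-2/13) - 16/5 = 4 - 16/5 = 4/5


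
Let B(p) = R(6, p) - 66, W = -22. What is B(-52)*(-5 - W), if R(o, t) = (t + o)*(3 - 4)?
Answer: -340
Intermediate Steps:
R(o, t) = -o - t (R(o, t) = (o + t)*(-1) = -o - t)
B(p) = -72 - p (B(p) = (-1*6 - p) - 66 = (-6 - p) - 66 = -72 - p)
B(-52)*(-5 - W) = (-72 - 1*(-52))*(-5 - 1*(-22)) = (-72 + 52)*(-5 + 22) = -20*17 = -340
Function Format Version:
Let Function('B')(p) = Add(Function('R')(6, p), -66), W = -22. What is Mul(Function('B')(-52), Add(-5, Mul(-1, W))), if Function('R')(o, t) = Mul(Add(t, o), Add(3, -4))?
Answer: -340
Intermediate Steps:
Function('R')(o, t) = Add(Mul(-1, o), Mul(-1, t)) (Function('R')(o, t) = Mul(Add(o, t), -1) = Add(Mul(-1, o), Mul(-1, t)))
Function('B')(p) = Add(-72, Mul(-1, p)) (Function('B')(p) = Add(Add(Mul(-1, 6), Mul(-1, p)), -66) = Add(Add(-6, Mul(-1, p)), -66) = Add(-72, Mul(-1, p)))
Mul(Function('B')(-52), Add(-5, Mul(-1, W))) = Mul(Add(-72, Mul(-1, -52)), Add(-5, Mul(-1, -22))) = Mul(Add(-72, 52), Add(-5, 22)) = Mul(-20, 17) = -340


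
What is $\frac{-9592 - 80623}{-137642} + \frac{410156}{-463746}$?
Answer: $- \frac{7308923381}{31915463466} \approx -0.22901$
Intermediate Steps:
$\frac{-9592 - 80623}{-137642} + \frac{410156}{-463746} = \left(-9592 - 80623\right) \left(- \frac{1}{137642}\right) + 410156 \left(- \frac{1}{463746}\right) = \left(-90215\right) \left(- \frac{1}{137642}\right) - \frac{205078}{231873} = \frac{90215}{137642} - \frac{205078}{231873} = - \frac{7308923381}{31915463466}$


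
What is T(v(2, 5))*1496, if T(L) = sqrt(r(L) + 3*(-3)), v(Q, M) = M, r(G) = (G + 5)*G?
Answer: 1496*sqrt(41) ≈ 9579.1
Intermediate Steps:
r(G) = G*(5 + G) (r(G) = (5 + G)*G = G*(5 + G))
T(L) = sqrt(-9 + L*(5 + L)) (T(L) = sqrt(L*(5 + L) + 3*(-3)) = sqrt(L*(5 + L) - 9) = sqrt(-9 + L*(5 + L)))
T(v(2, 5))*1496 = sqrt(-9 + 5*(5 + 5))*1496 = sqrt(-9 + 5*10)*1496 = sqrt(-9 + 50)*1496 = sqrt(41)*1496 = 1496*sqrt(41)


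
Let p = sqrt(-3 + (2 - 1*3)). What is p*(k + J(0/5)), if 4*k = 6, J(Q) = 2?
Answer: 7*I ≈ 7.0*I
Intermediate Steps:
k = 3/2 (k = (1/4)*6 = 3/2 ≈ 1.5000)
p = 2*I (p = sqrt(-3 + (2 - 3)) = sqrt(-3 - 1) = sqrt(-4) = 2*I ≈ 2.0*I)
p*(k + J(0/5)) = (2*I)*(3/2 + 2) = (2*I)*(7/2) = 7*I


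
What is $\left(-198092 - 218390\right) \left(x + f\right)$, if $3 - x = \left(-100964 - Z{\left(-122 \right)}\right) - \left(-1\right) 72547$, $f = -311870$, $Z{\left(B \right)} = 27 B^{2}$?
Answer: $-49318965476$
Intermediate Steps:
$x = 430288$ ($x = 3 - \left(\left(-100964 - 27 \left(-122\right)^{2}\right) - \left(-1\right) 72547\right) = 3 - \left(\left(-100964 - 27 \cdot 14884\right) - -72547\right) = 3 - \left(\left(-100964 - 401868\right) + 72547\right) = 3 - \left(-502832 + 72547\right) = 3 - -430285 = 3 + 430285 = 430288$)
$\left(-198092 - 218390\right) \left(x + f\right) = \left(-198092 - 218390\right) \left(430288 - 311870\right) = \left(-416482\right) 118418 = -49318965476$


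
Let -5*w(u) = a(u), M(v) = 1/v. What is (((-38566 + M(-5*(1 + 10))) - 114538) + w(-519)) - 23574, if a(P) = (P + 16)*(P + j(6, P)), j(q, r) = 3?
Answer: -12572319/55 ≈ -2.2859e+5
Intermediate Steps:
a(P) = (3 + P)*(16 + P) (a(P) = (P + 16)*(P + 3) = (16 + P)*(3 + P) = (3 + P)*(16 + P))
w(u) = -48/5 - 19*u/5 - u**2/5 (w(u) = -(48 + u**2 + 19*u)/5 = -48/5 - 19*u/5 - u**2/5)
(((-38566 + M(-5*(1 + 10))) - 114538) + w(-519)) - 23574 = (((-38566 + 1/(-5*(1 + 10))) - 114538) + (-48/5 - 19/5*(-519) - 1/5*(-519)**2)) - 23574 = (((-38566 + 1/(-5*11)) - 114538) + (-48/5 + 9861/5 - 1/5*269361)) - 23574 = (((-38566 + 1/(-55)) - 114538) + (-48/5 + 9861/5 - 269361/5)) - 23574 = (((-38566 - 1/55) - 114538) - 259548/5) - 23574 = ((-2121131/55 - 114538) - 259548/5) - 23574 = (-8420721/55 - 259548/5) - 23574 = -11275749/55 - 23574 = -12572319/55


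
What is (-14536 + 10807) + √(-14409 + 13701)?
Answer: -3729 + 2*I*√177 ≈ -3729.0 + 26.608*I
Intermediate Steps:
(-14536 + 10807) + √(-14409 + 13701) = -3729 + √(-708) = -3729 + 2*I*√177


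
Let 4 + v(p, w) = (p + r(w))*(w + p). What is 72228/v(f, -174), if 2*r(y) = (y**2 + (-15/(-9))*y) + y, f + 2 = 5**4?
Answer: 72228/6972517 ≈ 0.010359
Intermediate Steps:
f = 623 (f = -2 + 5**4 = -2 + 625 = 623)
r(y) = y**2/2 + 4*y/3 (r(y) = ((y**2 + (-15/(-9))*y) + y)/2 = ((y**2 + (-15*(-1/9))*y) + y)/2 = ((y**2 + 5*y/3) + y)/2 = (y**2 + 8*y/3)/2 = y**2/2 + 4*y/3)
v(p, w) = -4 + (p + w)*(p + w*(8 + 3*w)/6) (v(p, w) = -4 + (p + w*(8 + 3*w)/6)*(w + p) = -4 + (p + w*(8 + 3*w)/6)*(p + w) = -4 + (p + w)*(p + w*(8 + 3*w)/6))
72228/v(f, -174) = 72228/(-4 + 623**2 + 623*(-174) + (1/6)*(-174)**2*(8 + 3*(-174)) + (1/6)*623*(-174)*(8 + 3*(-174))) = 72228/(-4 + 388129 - 108402 + (1/6)*30276*(8 - 522) + (1/6)*623*(-174)*(8 - 522)) = 72228/(-4 + 388129 - 108402 + (1/6)*30276*(-514) + (1/6)*623*(-174)*(-514)) = 72228/(-4 + 388129 - 108402 - 2593644 + 9286438) = 72228/6972517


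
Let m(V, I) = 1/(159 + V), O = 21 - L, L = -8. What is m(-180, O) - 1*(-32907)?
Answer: 691046/21 ≈ 32907.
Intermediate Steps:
O = 29 (O = 21 - 1*(-8) = 21 + 8 = 29)
m(-180, O) - 1*(-32907) = 1/(159 - 180) - 1*(-32907) = 1/(-21) + 32907 = -1/21 + 32907 = 691046/21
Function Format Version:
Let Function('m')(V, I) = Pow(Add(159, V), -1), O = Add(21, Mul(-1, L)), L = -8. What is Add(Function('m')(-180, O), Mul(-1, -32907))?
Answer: Rational(691046, 21) ≈ 32907.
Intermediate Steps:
O = 29 (O = Add(21, Mul(-1, -8)) = Add(21, 8) = 29)
Add(Function('m')(-180, O), Mul(-1, -32907)) = Add(Pow(Add(159, -180), -1), Mul(-1, -32907)) = Add(Pow(-21, -1), 32907) = Add(Rational(-1, 21), 32907) = Rational(691046, 21)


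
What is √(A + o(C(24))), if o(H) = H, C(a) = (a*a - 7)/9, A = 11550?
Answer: √104519/3 ≈ 107.76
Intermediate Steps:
C(a) = -7/9 + a²/9 (C(a) = (a² - 7)*(⅑) = (-7 + a²)*(⅑) = -7/9 + a²/9)
√(A + o(C(24))) = √(11550 + (-7/9 + (⅑)*24²)) = √(11550 + (-7/9 + (⅑)*576)) = √(11550 + (-7/9 + 64)) = √(11550 + 569/9) = √(104519/9) = √104519/3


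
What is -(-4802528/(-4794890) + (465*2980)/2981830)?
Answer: -1048230056962/714877342435 ≈ -1.4663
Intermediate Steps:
-(-4802528/(-4794890) + (465*2980)/2981830) = -(-4802528*(-1/4794890) + 1385700*(1/2981830)) = -(2401264/2397445 + 138570/298183) = -1*1048230056962/714877342435 = -1048230056962/714877342435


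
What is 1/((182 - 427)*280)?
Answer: -1/68600 ≈ -1.4577e-5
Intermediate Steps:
1/((182 - 427)*280) = 1/(-245*280) = 1/(-68600) = -1/68600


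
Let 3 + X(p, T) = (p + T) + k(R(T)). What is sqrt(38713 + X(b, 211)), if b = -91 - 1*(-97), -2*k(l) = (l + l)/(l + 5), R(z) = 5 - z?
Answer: sqrt(1572648321)/201 ≈ 197.30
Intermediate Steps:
k(l) = -l/(5 + l) (k(l) = -(l + l)/(2*(l + 5)) = -2*l/(2*(5 + l)) = -l/(5 + l))
b = 6 (b = -91 + 97 = 6)
X(p, T) = -3 + T + p - (5 - T)/(10 - T) (X(p, T) = -3 + ((p + T) - (5 - T)/(5 + (5 - T))) = -3 + ((T + p) - (5 - T)/(10 - T)) = -3 + (T + p - (5 - T)/(10 - T)) = -3 + T + p - (5 - T)/(10 - T))
sqrt(38713 + X(b, 211)) = sqrt(38713 + (5 - 1*211 + (-10 + 211)*(-3 + 211 + 6))/(-10 + 211)) = sqrt(38713 + (5 - 211 + 201*214)/201) = sqrt(38713 + (5 - 211 + 43014)/201) = sqrt(38713 + (1/201)*42808) = sqrt(38713 + 42808/201) = sqrt(7824121/201) = sqrt(1572648321)/201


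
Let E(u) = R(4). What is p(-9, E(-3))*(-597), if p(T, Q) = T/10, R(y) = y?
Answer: 5373/10 ≈ 537.30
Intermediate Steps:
E(u) = 4
p(T, Q) = T/10 (p(T, Q) = T*(1/10) = T/10)
p(-9, E(-3))*(-597) = ((1/10)*(-9))*(-597) = -9/10*(-597) = 5373/10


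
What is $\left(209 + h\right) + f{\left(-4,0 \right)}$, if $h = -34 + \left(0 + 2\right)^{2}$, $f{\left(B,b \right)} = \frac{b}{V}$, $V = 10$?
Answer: $179$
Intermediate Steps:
$f{\left(B,b \right)} = \frac{b}{10}$
$h = -30$ ($h = -34 + 2^{2} = -34 + 4 = -30$)
$\left(209 + h\right) + f{\left(-4,0 \right)} = \left(209 - 30\right) + \frac{1}{10} \cdot 0 = 179 + 0 = 179$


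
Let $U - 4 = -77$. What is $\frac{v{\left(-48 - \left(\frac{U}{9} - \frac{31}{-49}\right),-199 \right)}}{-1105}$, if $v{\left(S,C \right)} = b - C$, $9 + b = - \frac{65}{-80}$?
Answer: $- \frac{3053}{17680} \approx -0.17268$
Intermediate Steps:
$U = -73$ ($U = 4 - 77 = -73$)
$b = - \frac{131}{16}$ ($b = -9 - \frac{65}{-80} = -9 - - \frac{13}{16} = -9 + \frac{13}{16} = - \frac{131}{16} \approx -8.1875$)
$v{\left(S,C \right)} = - \frac{131}{16} - C$
$\frac{v{\left(-48 - \left(\frac{U}{9} - \frac{31}{-49}\right),-199 \right)}}{-1105} = \frac{- \frac{131}{16} - -199}{-1105} = \left(- \frac{131}{16} + 199\right) \left(- \frac{1}{1105}\right) = \frac{3053}{16} \left(- \frac{1}{1105}\right) = - \frac{3053}{17680}$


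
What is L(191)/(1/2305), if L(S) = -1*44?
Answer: -101420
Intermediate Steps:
L(S) = -44
L(191)/(1/2305) = -44/(1/2305) = -44/1/2305 = -44*2305 = -101420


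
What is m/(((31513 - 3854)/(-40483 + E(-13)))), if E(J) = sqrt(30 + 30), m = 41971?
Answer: -1699111993/27659 + 83942*sqrt(15)/27659 ≈ -61419.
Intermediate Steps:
E(J) = 2*sqrt(15) (E(J) = sqrt(60) = 2*sqrt(15))
m/(((31513 - 3854)/(-40483 + E(-13)))) = 41971/(((31513 - 3854)/(-40483 + 2*sqrt(15)))) = 41971/((27659/(-40483 + 2*sqrt(15)))) = 41971*(-40483/27659 + 2*sqrt(15)/27659) = -1699111993/27659 + 83942*sqrt(15)/27659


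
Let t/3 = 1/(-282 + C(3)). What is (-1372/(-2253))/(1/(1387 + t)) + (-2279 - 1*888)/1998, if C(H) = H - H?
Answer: 59454336653/70523406 ≈ 843.04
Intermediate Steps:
C(H) = 0
t = -1/94 (t = 3/(-282 + 0) = 3/(-282) = 3*(-1/282) = -1/94 ≈ -0.010638)
(-1372/(-2253))/(1/(1387 + t)) + (-2279 - 1*888)/1998 = (-1372/(-2253))/(1/(1387 - 1/94)) + (-2279 - 1*888)/1998 = (-1372*(-1/2253))/(1/(130377/94)) + (-2279 - 888)*(1/1998) = 1372/(2253*(94/130377)) - 3167*1/1998 = (1372/2253)*(130377/94) - 3167/1998 = 29812874/35297 - 3167/1998 = 59454336653/70523406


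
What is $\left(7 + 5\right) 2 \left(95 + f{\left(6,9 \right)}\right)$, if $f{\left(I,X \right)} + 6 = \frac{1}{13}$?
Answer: $\frac{27792}{13} \approx 2137.8$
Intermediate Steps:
$f{\left(I,X \right)} = - \frac{77}{13}$ ($f{\left(I,X \right)} = -6 + \frac{1}{13} = - \frac{77}{13}$)
$\left(7 + 5\right) 2 \left(95 + f{\left(6,9 \right)}\right) = \left(7 + 5\right) 2 \left(95 - \frac{77}{13}\right) = 12 \cdot 2 \cdot \frac{1158}{13} = 24 \cdot \frac{1158}{13} = \frac{27792}{13}$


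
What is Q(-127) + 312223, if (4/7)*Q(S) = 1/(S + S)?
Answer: 317218561/1016 ≈ 3.1222e+5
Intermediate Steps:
Q(S) = 7/(8*S) (Q(S) = 7/(4*(S + S)) = 7/(4*((2*S))) = 7*(1/(2*S))/4 = 7/(8*S))
Q(-127) + 312223 = (7/8)/(-127) + 312223 = (7/8)*(-1/127) + 312223 = -7/1016 + 312223 = 317218561/1016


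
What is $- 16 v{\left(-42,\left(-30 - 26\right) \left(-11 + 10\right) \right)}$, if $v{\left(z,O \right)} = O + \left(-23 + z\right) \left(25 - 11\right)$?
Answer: $13664$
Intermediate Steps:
$v{\left(z,O \right)} = -322 + O + 14 z$ ($v{\left(z,O \right)} = O + \left(-23 + z\right) 14 = O + \left(-322 + 14 z\right) = -322 + O + 14 z$)
$- 16 v{\left(-42,\left(-30 - 26\right) \left(-11 + 10\right) \right)} = - 16 \left(-322 + \left(-30 - 26\right) \left(-11 + 10\right) + 14 \left(-42\right)\right) = - 16 \left(-322 - -56 - 588\right) = - 16 \left(-322 + 56 - 588\right) = \left(-16\right) \left(-854\right) = 13664$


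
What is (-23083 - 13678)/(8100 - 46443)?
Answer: 36761/38343 ≈ 0.95874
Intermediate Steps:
(-23083 - 13678)/(8100 - 46443) = -36761/(-38343) = -36761*(-1/38343) = 36761/38343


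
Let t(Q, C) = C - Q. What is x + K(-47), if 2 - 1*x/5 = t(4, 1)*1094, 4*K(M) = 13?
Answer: 65693/4 ≈ 16423.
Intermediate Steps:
K(M) = 13/4 (K(M) = (¼)*13 = 13/4)
x = 16420 (x = 10 - 5*(1 - 1*4)*1094 = 10 - 5*(1 - 4)*1094 = 10 - (-15)*1094 = 10 - 5*(-3282) = 10 + 16410 = 16420)
x + K(-47) = 16420 + 13/4 = 65693/4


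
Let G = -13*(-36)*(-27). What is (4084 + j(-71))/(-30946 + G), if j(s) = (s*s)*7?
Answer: -39371/43582 ≈ -0.90338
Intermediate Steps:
G = -12636 (G = 468*(-27) = -12636)
j(s) = 7*s² (j(s) = s²*7 = 7*s²)
(4084 + j(-71))/(-30946 + G) = (4084 + 7*(-71)²)/(-30946 - 12636) = (4084 + 7*5041)/(-43582) = (4084 + 35287)*(-1/43582) = 39371*(-1/43582) = -39371/43582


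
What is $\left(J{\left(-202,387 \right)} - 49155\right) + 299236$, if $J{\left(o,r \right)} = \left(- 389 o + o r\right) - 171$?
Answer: $250314$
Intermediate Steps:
$J{\left(o,r \right)} = -171 - 389 o + o r$
$\left(J{\left(-202,387 \right)} - 49155\right) + 299236 = \left(\left(-171 - -78578 - 78174\right) - 49155\right) + 299236 = \left(\left(-171 + 78578 - 78174\right) - 49155\right) + 299236 = \left(233 - 49155\right) + 299236 = -48922 + 299236 = 250314$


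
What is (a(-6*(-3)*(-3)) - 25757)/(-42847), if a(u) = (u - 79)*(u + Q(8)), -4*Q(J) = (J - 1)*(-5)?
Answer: 78955/171388 ≈ 0.46068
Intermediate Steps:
Q(J) = -5/4 + 5*J/4 (Q(J) = -(J - 1)*(-5)/4 = -(-1 + J)*(-5)/4 = -(5 - 5*J)/4 = -5/4 + 5*J/4)
a(u) = (-79 + u)*(35/4 + u) (a(u) = (u - 79)*(u + (-5/4 + (5/4)*8)) = (-79 + u)*(u + (-5/4 + 10)) = (-79 + u)*(u + 35/4) = (-79 + u)*(35/4 + u))
(a(-6*(-3)*(-3)) - 25757)/(-42847) = ((-2765/4 + (-6*(-3)*(-3))**2 - 281*(-6*(-3))*(-3)/4) - 25757)/(-42847) = ((-2765/4 + (18*(-3))**2 - 2529*(-3)/2) - 25757)*(-1/42847) = ((-2765/4 + (-54)**2 - 281/4*(-54)) - 25757)*(-1/42847) = ((-2765/4 + 2916 + 7587/2) - 25757)*(-1/42847) = (24073/4 - 25757)*(-1/42847) = -78955/4*(-1/42847) = 78955/171388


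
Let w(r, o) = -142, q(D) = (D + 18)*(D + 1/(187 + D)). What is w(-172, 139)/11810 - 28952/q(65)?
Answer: -43178846353/8028573815 ≈ -5.3781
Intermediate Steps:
q(D) = (18 + D)*(D + 1/(187 + D))
w(-172, 139)/11810 - 28952/q(65) = -142/11810 - 28952*(187 + 65)/(18 + 65³ + 205*65² + 3367*65) = -142*1/11810 - 28952*252/(18 + 274625 + 205*4225 + 218855) = -71/5905 - 28952*252/(18 + 274625 + 866125 + 218855) = -71/5905 - 28952/((1/252)*1359623) = -71/5905 - 28952/1359623/252 = -71/5905 - 28952*252/1359623 = -71/5905 - 7295904/1359623 = -43178846353/8028573815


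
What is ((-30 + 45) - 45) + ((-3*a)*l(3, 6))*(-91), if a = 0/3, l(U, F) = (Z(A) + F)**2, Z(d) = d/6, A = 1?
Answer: -30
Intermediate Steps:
Z(d) = d/6 (Z(d) = d*(1/6) = d/6)
l(U, F) = (1/6 + F)**2 (l(U, F) = ((1/6)*1 + F)**2 = (1/6 + F)**2)
a = 0 (a = 0*(1/3) = 0)
((-30 + 45) - 45) + ((-3*a)*l(3, 6))*(-91) = ((-30 + 45) - 45) + ((-3*0)*((1 + 6*6)**2/36))*(-91) = (15 - 45) + (0*((1 + 36)**2/36))*(-91) = -30 + (0*((1/36)*37**2))*(-91) = -30 + (0*((1/36)*1369))*(-91) = -30 + (0*(1369/36))*(-91) = -30 + 0*(-91) = -30 + 0 = -30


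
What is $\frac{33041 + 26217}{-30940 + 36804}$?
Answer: $\frac{29629}{2932} \approx 10.105$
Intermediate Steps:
$\frac{33041 + 26217}{-30940 + 36804} = \frac{59258}{5864} = 59258 \cdot \frac{1}{5864} = \frac{29629}{2932}$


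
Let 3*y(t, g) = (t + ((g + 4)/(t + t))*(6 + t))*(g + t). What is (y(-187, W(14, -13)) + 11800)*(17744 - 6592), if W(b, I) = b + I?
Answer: 2851384688/11 ≈ 2.5922e+8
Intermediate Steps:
W(b, I) = I + b
y(t, g) = (g + t)*(t + (4 + g)*(6 + t)/(2*t))/3 (y(t, g) = ((t + ((g + 4)/(t + t))*(6 + t))*(g + t))/3 = ((t + ((4 + g)/((2*t)))*(6 + t))*(g + t))/3 = ((t + ((4 + g)*(1/(2*t)))*(6 + t))*(g + t))/3 = ((t + ((4 + g)/(2*t))*(6 + t))*(g + t))/3 = ((t + (4 + g)*(6 + t)/(2*t))*(g + t))/3 = ((g + t)*(t + (4 + g)*(6 + t)/(2*t)))/3 = (g + t)*(t + (4 + g)*(6 + t)/(2*t))/3)
(y(-187, W(14, -13)) + 11800)*(17744 - 6592) = (((-13 + 14)² + 4*(-13 + 14) + (⅙)*(-187)*(24 + (-13 + 14)² + 2*(-187)² + 4*(-187) + 10*(-13 + 14) + 3*(-13 + 14)*(-187)))/(-187) + 11800)*(17744 - 6592) = (-(1² + 4*1 + (⅙)*(-187)*(24 + 1² + 2*34969 - 748 + 10*1 + 3*1*(-187)))/187 + 11800)*11152 = (-(1 + 4 + (⅙)*(-187)*(24 + 1 + 69938 - 748 + 10 - 561))/187 + 11800)*11152 = (-(1 + 4 + (⅙)*(-187)*68664)/187 + 11800)*11152 = (-(1 + 4 - 2140028)/187 + 11800)*11152 = (-1/187*(-2140023) + 11800)*11152 = (2140023/187 + 11800)*11152 = (4346623/187)*11152 = 2851384688/11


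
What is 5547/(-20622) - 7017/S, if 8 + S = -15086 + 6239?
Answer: 4551709/8695610 ≈ 0.52345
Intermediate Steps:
S = -8855 (S = -8 + (-15086 + 6239) = -8 - 8847 = -8855)
5547/(-20622) - 7017/S = 5547/(-20622) - 7017/(-8855) = 5547*(-1/20622) - 7017*(-1/8855) = -1849/6874 + 7017/8855 = 4551709/8695610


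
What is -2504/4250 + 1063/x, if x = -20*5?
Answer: -95363/8500 ≈ -11.219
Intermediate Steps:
x = -100
-2504/4250 + 1063/x = -2504/4250 + 1063/(-100) = -2504*1/4250 + 1063*(-1/100) = -1252/2125 - 1063/100 = -95363/8500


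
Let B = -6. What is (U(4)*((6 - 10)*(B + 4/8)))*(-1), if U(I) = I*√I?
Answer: -176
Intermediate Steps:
U(I) = I^(3/2)
(U(4)*((6 - 10)*(B + 4/8)))*(-1) = (4^(3/2)*((6 - 10)*(-6 + 4/8)))*(-1) = (8*(-4*(-6 + 4*(⅛))))*(-1) = (8*(-4*(-6 + ½)))*(-1) = (8*(-4*(-11/2)))*(-1) = (8*22)*(-1) = 176*(-1) = -176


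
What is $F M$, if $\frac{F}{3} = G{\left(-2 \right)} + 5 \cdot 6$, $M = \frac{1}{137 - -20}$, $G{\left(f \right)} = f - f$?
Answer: $\frac{90}{157} \approx 0.57325$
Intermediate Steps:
$G{\left(f \right)} = 0$
$M = \frac{1}{157}$ ($M = \frac{1}{137 + 20} = \frac{1}{157} \approx 0.0063694$)
$F = 90$ ($F = 3 \left(0 + 5 \cdot 6\right) = 3 \left(0 + 30\right) = 3 \cdot 30 = 90$)
$F M = 90 \cdot \frac{1}{157} = \frac{90}{157}$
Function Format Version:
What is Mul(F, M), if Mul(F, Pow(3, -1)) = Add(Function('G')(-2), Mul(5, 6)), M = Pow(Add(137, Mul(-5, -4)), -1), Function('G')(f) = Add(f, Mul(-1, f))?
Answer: Rational(90, 157) ≈ 0.57325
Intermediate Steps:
Function('G')(f) = 0
M = Rational(1, 157) (M = Pow(Add(137, 20), -1) = Pow(157, -1) = Rational(1, 157) ≈ 0.0063694)
F = 90 (F = Mul(3, Add(0, Mul(5, 6))) = Mul(3, Add(0, 30)) = Mul(3, 30) = 90)
Mul(F, M) = Mul(90, Rational(1, 157)) = Rational(90, 157)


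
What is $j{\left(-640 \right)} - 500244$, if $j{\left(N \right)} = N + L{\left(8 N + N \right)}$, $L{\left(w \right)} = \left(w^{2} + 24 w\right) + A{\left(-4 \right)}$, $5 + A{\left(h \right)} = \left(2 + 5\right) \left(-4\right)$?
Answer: $32538443$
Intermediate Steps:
$A{\left(h \right)} = -33$ ($A{\left(h \right)} = -5 + \left(2 + 5\right) \left(-4\right) = -5 + 7 \left(-4\right) = -5 - 28 = -33$)
$L{\left(w \right)} = -33 + w^{2} + 24 w$ ($L{\left(w \right)} = \left(w^{2} + 24 w\right) - 33 = -33 + w^{2} + 24 w$)
$j{\left(N \right)} = -33 + 81 N^{2} + 217 N$ ($j{\left(N \right)} = N + \left(-33 + \left(8 N + N\right)^{2} + 24 \left(8 N + N\right)\right) = N + \left(-33 + \left(9 N\right)^{2} + 24 \cdot 9 N\right) = N + \left(-33 + 81 N^{2} + 216 N\right) = -33 + 81 N^{2} + 217 N$)
$j{\left(-640 \right)} - 500244 = \left(-33 + 81 \left(-640\right)^{2} + 217 \left(-640\right)\right) - 500244 = \left(-33 + 81 \cdot 409600 - 138880\right) - 500244 = \left(-33 + 33177600 - 138880\right) - 500244 = 33038687 - 500244 = 32538443$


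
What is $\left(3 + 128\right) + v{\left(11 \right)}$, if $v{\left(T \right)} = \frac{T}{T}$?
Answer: $132$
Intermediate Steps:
$v{\left(T \right)} = 1$
$\left(3 + 128\right) + v{\left(11 \right)} = \left(3 + 128\right) + 1 = 131 + 1 = 132$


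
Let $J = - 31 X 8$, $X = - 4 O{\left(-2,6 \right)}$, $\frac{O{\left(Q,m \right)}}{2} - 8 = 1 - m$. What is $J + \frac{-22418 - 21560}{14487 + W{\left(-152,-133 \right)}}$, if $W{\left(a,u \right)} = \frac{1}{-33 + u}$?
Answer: $\frac{14306313284}{2404841} \approx 5949.0$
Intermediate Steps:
$O{\left(Q,m \right)} = 18 - 2 m$ ($O{\left(Q,m \right)} = 16 + 2 \left(1 - m\right) = 16 - \left(-2 + 2 m\right) = 18 - 2 m$)
$X = -24$ ($X = - 4 \left(18 - 12\right) = \left(-4\right) 6 = -24$)
$J = 5952$ ($J = \left(-31\right) \left(-24\right) 8 = 744 \cdot 8 = 5952$)
$J + \frac{-22418 - 21560}{14487 + W{\left(-152,-133 \right)}} = 5952 + \frac{-22418 - 21560}{14487 + \frac{1}{-33 - 133}} = 5952 - \frac{43978}{14487 + \frac{1}{-166}} = 5952 - \frac{43978}{14487 - \frac{1}{166}} = 5952 - \frac{43978}{\frac{2404841}{166}} = 5952 - \frac{7300348}{2404841} = \frac{14306313284}{2404841}$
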